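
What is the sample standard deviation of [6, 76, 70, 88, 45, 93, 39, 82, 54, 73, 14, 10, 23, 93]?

31.8444

Step 1: Compute the mean: 54.7143
Step 2: Sum of squared deviations from the mean: 13182.8571
Step 3: Sample variance = 13182.8571 / 13 = 1014.0659
Step 4: Standard deviation = sqrt(1014.0659) = 31.8444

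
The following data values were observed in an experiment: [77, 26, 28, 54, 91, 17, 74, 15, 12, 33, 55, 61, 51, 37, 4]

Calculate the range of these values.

87

Step 1: Identify the maximum value: max = 91
Step 2: Identify the minimum value: min = 4
Step 3: Range = max - min = 91 - 4 = 87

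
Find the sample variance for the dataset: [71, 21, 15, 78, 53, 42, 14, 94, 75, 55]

801.5111

Step 1: Compute the mean: (71 + 21 + 15 + 78 + 53 + 42 + 14 + 94 + 75 + 55) / 10 = 51.8
Step 2: Compute squared deviations from the mean:
  (71 - 51.8)^2 = 368.64
  (21 - 51.8)^2 = 948.64
  (15 - 51.8)^2 = 1354.24
  (78 - 51.8)^2 = 686.44
  (53 - 51.8)^2 = 1.44
  (42 - 51.8)^2 = 96.04
  (14 - 51.8)^2 = 1428.84
  (94 - 51.8)^2 = 1780.84
  (75 - 51.8)^2 = 538.24
  (55 - 51.8)^2 = 10.24
Step 3: Sum of squared deviations = 7213.6
Step 4: Sample variance = 7213.6 / 9 = 801.5111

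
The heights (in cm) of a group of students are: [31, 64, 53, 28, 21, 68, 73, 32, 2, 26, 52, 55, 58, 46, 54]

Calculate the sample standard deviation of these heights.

19.9435

Step 1: Compute the mean: 44.2
Step 2: Sum of squared deviations from the mean: 5568.4
Step 3: Sample variance = 5568.4 / 14 = 397.7429
Step 4: Standard deviation = sqrt(397.7429) = 19.9435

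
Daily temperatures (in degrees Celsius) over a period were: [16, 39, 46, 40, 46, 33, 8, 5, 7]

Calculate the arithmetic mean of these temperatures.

26.6667

Step 1: Sum all values: 16 + 39 + 46 + 40 + 46 + 33 + 8 + 5 + 7 = 240
Step 2: Count the number of values: n = 9
Step 3: Mean = sum / n = 240 / 9 = 26.6667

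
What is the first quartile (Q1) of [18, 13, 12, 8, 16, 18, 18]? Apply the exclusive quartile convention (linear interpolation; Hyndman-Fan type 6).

12

Step 1: Sort the data: [8, 12, 13, 16, 18, 18, 18]
Step 2: n = 7
Step 3: Using the exclusive quartile method:
  Q1 = 12
  Q2 (median) = 16
  Q3 = 18
  IQR = Q3 - Q1 = 18 - 12 = 6
Step 4: Q1 = 12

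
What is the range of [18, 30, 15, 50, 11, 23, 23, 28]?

39

Step 1: Identify the maximum value: max = 50
Step 2: Identify the minimum value: min = 11
Step 3: Range = max - min = 50 - 11 = 39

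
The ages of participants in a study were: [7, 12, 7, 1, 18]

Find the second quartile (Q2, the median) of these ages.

7

Step 1: Sort the data: [1, 7, 7, 12, 18]
Step 2: n = 5
Step 3: Q2 is the median. Since n is odd, it is the middle value at position 3: 7
Step 4: Q2 = 7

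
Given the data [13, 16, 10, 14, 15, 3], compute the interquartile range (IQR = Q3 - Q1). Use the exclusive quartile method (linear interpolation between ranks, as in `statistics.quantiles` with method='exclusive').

7

Step 1: Sort the data: [3, 10, 13, 14, 15, 16]
Step 2: n = 6
Step 3: Using the exclusive quartile method:
  Q1 = 8.25
  Q2 (median) = 13.5
  Q3 = 15.25
  IQR = Q3 - Q1 = 15.25 - 8.25 = 7
Step 4: IQR = 7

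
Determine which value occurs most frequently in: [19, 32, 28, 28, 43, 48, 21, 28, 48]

28

Step 1: Count the frequency of each value:
  19: appears 1 time(s)
  21: appears 1 time(s)
  28: appears 3 time(s)
  32: appears 1 time(s)
  43: appears 1 time(s)
  48: appears 2 time(s)
Step 2: The value 28 appears most frequently (3 times).
Step 3: Mode = 28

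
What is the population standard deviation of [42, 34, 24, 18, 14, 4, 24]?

11.6549

Step 1: Compute the mean: 22.8571
Step 2: Sum of squared deviations from the mean: 950.8571
Step 3: Population variance = 950.8571 / 7 = 135.8367
Step 4: Standard deviation = sqrt(135.8367) = 11.6549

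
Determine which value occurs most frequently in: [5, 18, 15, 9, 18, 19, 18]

18

Step 1: Count the frequency of each value:
  5: appears 1 time(s)
  9: appears 1 time(s)
  15: appears 1 time(s)
  18: appears 3 time(s)
  19: appears 1 time(s)
Step 2: The value 18 appears most frequently (3 times).
Step 3: Mode = 18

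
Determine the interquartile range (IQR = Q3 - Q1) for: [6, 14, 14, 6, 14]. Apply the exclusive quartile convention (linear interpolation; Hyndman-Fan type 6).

8

Step 1: Sort the data: [6, 6, 14, 14, 14]
Step 2: n = 5
Step 3: Using the exclusive quartile method:
  Q1 = 6
  Q2 (median) = 14
  Q3 = 14
  IQR = Q3 - Q1 = 14 - 6 = 8
Step 4: IQR = 8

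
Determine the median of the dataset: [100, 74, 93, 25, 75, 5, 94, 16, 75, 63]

74.5

Step 1: Sort the data in ascending order: [5, 16, 25, 63, 74, 75, 75, 93, 94, 100]
Step 2: The number of values is n = 10.
Step 3: Since n is even, the median is the average of positions 5 and 6:
  Median = (74 + 75) / 2 = 74.5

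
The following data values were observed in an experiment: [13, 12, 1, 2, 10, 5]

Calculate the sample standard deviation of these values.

5.1929

Step 1: Compute the mean: 7.1667
Step 2: Sum of squared deviations from the mean: 134.8333
Step 3: Sample variance = 134.8333 / 5 = 26.9667
Step 4: Standard deviation = sqrt(26.9667) = 5.1929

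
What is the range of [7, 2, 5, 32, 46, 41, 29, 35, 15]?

44

Step 1: Identify the maximum value: max = 46
Step 2: Identify the minimum value: min = 2
Step 3: Range = max - min = 46 - 2 = 44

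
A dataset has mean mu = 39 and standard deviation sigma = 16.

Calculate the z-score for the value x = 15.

-1.5

Step 1: Recall the z-score formula: z = (x - mu) / sigma
Step 2: Substitute values: z = (15 - 39) / 16
Step 3: z = -24 / 16 = -1.5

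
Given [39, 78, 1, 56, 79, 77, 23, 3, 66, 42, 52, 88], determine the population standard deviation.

28.3088

Step 1: Compute the mean: 50.3333
Step 2: Sum of squared deviations from the mean: 9616.6667
Step 3: Population variance = 9616.6667 / 12 = 801.3889
Step 4: Standard deviation = sqrt(801.3889) = 28.3088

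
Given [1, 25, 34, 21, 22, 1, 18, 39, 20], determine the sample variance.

164.1111

Step 1: Compute the mean: (1 + 25 + 34 + 21 + 22 + 1 + 18 + 39 + 20) / 9 = 20.1111
Step 2: Compute squared deviations from the mean:
  (1 - 20.1111)^2 = 365.2346
  (25 - 20.1111)^2 = 23.9012
  (34 - 20.1111)^2 = 192.9012
  (21 - 20.1111)^2 = 0.7901
  (22 - 20.1111)^2 = 3.5679
  (1 - 20.1111)^2 = 365.2346
  (18 - 20.1111)^2 = 4.4568
  (39 - 20.1111)^2 = 356.7901
  (20 - 20.1111)^2 = 0.0123
Step 3: Sum of squared deviations = 1312.8889
Step 4: Sample variance = 1312.8889 / 8 = 164.1111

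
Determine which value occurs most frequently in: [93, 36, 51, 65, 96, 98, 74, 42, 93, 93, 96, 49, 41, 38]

93

Step 1: Count the frequency of each value:
  36: appears 1 time(s)
  38: appears 1 time(s)
  41: appears 1 time(s)
  42: appears 1 time(s)
  49: appears 1 time(s)
  51: appears 1 time(s)
  65: appears 1 time(s)
  74: appears 1 time(s)
  93: appears 3 time(s)
  96: appears 2 time(s)
  98: appears 1 time(s)
Step 2: The value 93 appears most frequently (3 times).
Step 3: Mode = 93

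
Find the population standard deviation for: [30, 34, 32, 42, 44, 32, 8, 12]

12.0805

Step 1: Compute the mean: 29.25
Step 2: Sum of squared deviations from the mean: 1167.5
Step 3: Population variance = 1167.5 / 8 = 145.9375
Step 4: Standard deviation = sqrt(145.9375) = 12.0805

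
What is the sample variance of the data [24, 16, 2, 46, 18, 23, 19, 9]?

166.5536

Step 1: Compute the mean: (24 + 16 + 2 + 46 + 18 + 23 + 19 + 9) / 8 = 19.625
Step 2: Compute squared deviations from the mean:
  (24 - 19.625)^2 = 19.1406
  (16 - 19.625)^2 = 13.1406
  (2 - 19.625)^2 = 310.6406
  (46 - 19.625)^2 = 695.6406
  (18 - 19.625)^2 = 2.6406
  (23 - 19.625)^2 = 11.3906
  (19 - 19.625)^2 = 0.3906
  (9 - 19.625)^2 = 112.8906
Step 3: Sum of squared deviations = 1165.875
Step 4: Sample variance = 1165.875 / 7 = 166.5536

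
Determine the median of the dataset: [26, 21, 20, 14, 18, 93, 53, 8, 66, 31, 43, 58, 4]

26

Step 1: Sort the data in ascending order: [4, 8, 14, 18, 20, 21, 26, 31, 43, 53, 58, 66, 93]
Step 2: The number of values is n = 13.
Step 3: Since n is odd, the median is the middle value at position 7: 26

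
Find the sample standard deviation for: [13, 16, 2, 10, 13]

5.3572

Step 1: Compute the mean: 10.8
Step 2: Sum of squared deviations from the mean: 114.8
Step 3: Sample variance = 114.8 / 4 = 28.7
Step 4: Standard deviation = sqrt(28.7) = 5.3572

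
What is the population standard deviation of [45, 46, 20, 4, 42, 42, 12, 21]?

15.5804

Step 1: Compute the mean: 29
Step 2: Sum of squared deviations from the mean: 1942
Step 3: Population variance = 1942 / 8 = 242.75
Step 4: Standard deviation = sqrt(242.75) = 15.5804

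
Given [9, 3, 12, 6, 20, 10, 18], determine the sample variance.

37.4762

Step 1: Compute the mean: (9 + 3 + 12 + 6 + 20 + 10 + 18) / 7 = 11.1429
Step 2: Compute squared deviations from the mean:
  (9 - 11.1429)^2 = 4.5918
  (3 - 11.1429)^2 = 66.3061
  (12 - 11.1429)^2 = 0.7347
  (6 - 11.1429)^2 = 26.449
  (20 - 11.1429)^2 = 78.449
  (10 - 11.1429)^2 = 1.3061
  (18 - 11.1429)^2 = 47.0204
Step 3: Sum of squared deviations = 224.8571
Step 4: Sample variance = 224.8571 / 6 = 37.4762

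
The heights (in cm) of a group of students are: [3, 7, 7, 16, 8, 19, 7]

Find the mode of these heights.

7

Step 1: Count the frequency of each value:
  3: appears 1 time(s)
  7: appears 3 time(s)
  8: appears 1 time(s)
  16: appears 1 time(s)
  19: appears 1 time(s)
Step 2: The value 7 appears most frequently (3 times).
Step 3: Mode = 7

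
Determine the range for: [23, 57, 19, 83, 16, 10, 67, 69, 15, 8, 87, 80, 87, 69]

79

Step 1: Identify the maximum value: max = 87
Step 2: Identify the minimum value: min = 8
Step 3: Range = max - min = 87 - 8 = 79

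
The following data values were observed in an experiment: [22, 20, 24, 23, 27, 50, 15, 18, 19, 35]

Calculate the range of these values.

35

Step 1: Identify the maximum value: max = 50
Step 2: Identify the minimum value: min = 15
Step 3: Range = max - min = 50 - 15 = 35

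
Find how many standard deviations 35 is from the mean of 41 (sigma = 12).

-0.5

Step 1: Recall the z-score formula: z = (x - mu) / sigma
Step 2: Substitute values: z = (35 - 41) / 12
Step 3: z = -6 / 12 = -0.5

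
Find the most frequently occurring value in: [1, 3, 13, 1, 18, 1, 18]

1

Step 1: Count the frequency of each value:
  1: appears 3 time(s)
  3: appears 1 time(s)
  13: appears 1 time(s)
  18: appears 2 time(s)
Step 2: The value 1 appears most frequently (3 times).
Step 3: Mode = 1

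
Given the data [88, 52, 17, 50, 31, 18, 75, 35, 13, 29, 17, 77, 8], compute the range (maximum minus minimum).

80

Step 1: Identify the maximum value: max = 88
Step 2: Identify the minimum value: min = 8
Step 3: Range = max - min = 88 - 8 = 80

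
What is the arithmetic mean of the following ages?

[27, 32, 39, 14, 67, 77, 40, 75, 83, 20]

47.4

Step 1: Sum all values: 27 + 32 + 39 + 14 + 67 + 77 + 40 + 75 + 83 + 20 = 474
Step 2: Count the number of values: n = 10
Step 3: Mean = sum / n = 474 / 10 = 47.4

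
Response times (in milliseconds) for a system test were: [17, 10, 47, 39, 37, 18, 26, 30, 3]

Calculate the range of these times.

44

Step 1: Identify the maximum value: max = 47
Step 2: Identify the minimum value: min = 3
Step 3: Range = max - min = 47 - 3 = 44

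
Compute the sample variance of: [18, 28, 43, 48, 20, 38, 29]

129.6667

Step 1: Compute the mean: (18 + 28 + 43 + 48 + 20 + 38 + 29) / 7 = 32
Step 2: Compute squared deviations from the mean:
  (18 - 32)^2 = 196
  (28 - 32)^2 = 16
  (43 - 32)^2 = 121
  (48 - 32)^2 = 256
  (20 - 32)^2 = 144
  (38 - 32)^2 = 36
  (29 - 32)^2 = 9
Step 3: Sum of squared deviations = 778
Step 4: Sample variance = 778 / 6 = 129.6667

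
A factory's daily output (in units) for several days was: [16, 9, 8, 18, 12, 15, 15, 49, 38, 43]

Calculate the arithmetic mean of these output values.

22.3

Step 1: Sum all values: 16 + 9 + 8 + 18 + 12 + 15 + 15 + 49 + 38 + 43 = 223
Step 2: Count the number of values: n = 10
Step 3: Mean = sum / n = 223 / 10 = 22.3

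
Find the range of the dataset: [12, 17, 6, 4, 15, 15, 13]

13

Step 1: Identify the maximum value: max = 17
Step 2: Identify the minimum value: min = 4
Step 3: Range = max - min = 17 - 4 = 13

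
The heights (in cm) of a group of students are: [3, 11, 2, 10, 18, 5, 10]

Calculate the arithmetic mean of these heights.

8.4286

Step 1: Sum all values: 3 + 11 + 2 + 10 + 18 + 5 + 10 = 59
Step 2: Count the number of values: n = 7
Step 3: Mean = sum / n = 59 / 7 = 8.4286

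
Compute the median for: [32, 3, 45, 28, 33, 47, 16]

32

Step 1: Sort the data in ascending order: [3, 16, 28, 32, 33, 45, 47]
Step 2: The number of values is n = 7.
Step 3: Since n is odd, the median is the middle value at position 4: 32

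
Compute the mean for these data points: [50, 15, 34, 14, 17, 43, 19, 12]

25.5

Step 1: Sum all values: 50 + 15 + 34 + 14 + 17 + 43 + 19 + 12 = 204
Step 2: Count the number of values: n = 8
Step 3: Mean = sum / n = 204 / 8 = 25.5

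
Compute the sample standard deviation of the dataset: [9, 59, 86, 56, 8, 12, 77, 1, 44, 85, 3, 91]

35.9118

Step 1: Compute the mean: 44.25
Step 2: Sum of squared deviations from the mean: 14186.25
Step 3: Sample variance = 14186.25 / 11 = 1289.6591
Step 4: Standard deviation = sqrt(1289.6591) = 35.9118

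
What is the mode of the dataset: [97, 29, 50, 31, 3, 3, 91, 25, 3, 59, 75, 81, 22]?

3

Step 1: Count the frequency of each value:
  3: appears 3 time(s)
  22: appears 1 time(s)
  25: appears 1 time(s)
  29: appears 1 time(s)
  31: appears 1 time(s)
  50: appears 1 time(s)
  59: appears 1 time(s)
  75: appears 1 time(s)
  81: appears 1 time(s)
  91: appears 1 time(s)
  97: appears 1 time(s)
Step 2: The value 3 appears most frequently (3 times).
Step 3: Mode = 3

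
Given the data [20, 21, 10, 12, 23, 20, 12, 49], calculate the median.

20

Step 1: Sort the data in ascending order: [10, 12, 12, 20, 20, 21, 23, 49]
Step 2: The number of values is n = 8.
Step 3: Since n is even, the median is the average of positions 4 and 5:
  Median = (20 + 20) / 2 = 20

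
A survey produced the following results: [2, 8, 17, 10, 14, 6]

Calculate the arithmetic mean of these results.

9.5

Step 1: Sum all values: 2 + 8 + 17 + 10 + 14 + 6 = 57
Step 2: Count the number of values: n = 6
Step 3: Mean = sum / n = 57 / 6 = 9.5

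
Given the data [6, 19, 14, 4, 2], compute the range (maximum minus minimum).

17

Step 1: Identify the maximum value: max = 19
Step 2: Identify the minimum value: min = 2
Step 3: Range = max - min = 19 - 2 = 17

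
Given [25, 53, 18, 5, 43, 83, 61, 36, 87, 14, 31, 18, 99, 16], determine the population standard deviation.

29.1118

Step 1: Compute the mean: 42.0714
Step 2: Sum of squared deviations from the mean: 11864.9286
Step 3: Population variance = 11864.9286 / 14 = 847.4949
Step 4: Standard deviation = sqrt(847.4949) = 29.1118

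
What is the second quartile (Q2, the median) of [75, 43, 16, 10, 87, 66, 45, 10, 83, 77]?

55.5

Step 1: Sort the data: [10, 10, 16, 43, 45, 66, 75, 77, 83, 87]
Step 2: n = 10
Step 3: Q2 is the median. Since n is even, it is the average of the values at positions 5 and 6:
  Q2 = (45 + 66) / 2 = 55.5
Step 4: Q2 = 55.5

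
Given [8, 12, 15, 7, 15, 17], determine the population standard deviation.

3.7268

Step 1: Compute the mean: 12.3333
Step 2: Sum of squared deviations from the mean: 83.3333
Step 3: Population variance = 83.3333 / 6 = 13.8889
Step 4: Standard deviation = sqrt(13.8889) = 3.7268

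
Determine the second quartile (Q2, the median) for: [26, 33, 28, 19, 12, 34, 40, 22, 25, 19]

25.5

Step 1: Sort the data: [12, 19, 19, 22, 25, 26, 28, 33, 34, 40]
Step 2: n = 10
Step 3: Q2 is the median. Since n is even, it is the average of the values at positions 5 and 6:
  Q2 = (25 + 26) / 2 = 25.5
Step 4: Q2 = 25.5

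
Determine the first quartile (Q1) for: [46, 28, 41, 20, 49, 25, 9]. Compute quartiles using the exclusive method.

20

Step 1: Sort the data: [9, 20, 25, 28, 41, 46, 49]
Step 2: n = 7
Step 3: Using the exclusive quartile method:
  Q1 = 20
  Q2 (median) = 28
  Q3 = 46
  IQR = Q3 - Q1 = 46 - 20 = 26
Step 4: Q1 = 20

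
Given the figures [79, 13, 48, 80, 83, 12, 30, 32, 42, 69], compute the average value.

48.8

Step 1: Sum all values: 79 + 13 + 48 + 80 + 83 + 12 + 30 + 32 + 42 + 69 = 488
Step 2: Count the number of values: n = 10
Step 3: Mean = sum / n = 488 / 10 = 48.8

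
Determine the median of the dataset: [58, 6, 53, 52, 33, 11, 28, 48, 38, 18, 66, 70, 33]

38

Step 1: Sort the data in ascending order: [6, 11, 18, 28, 33, 33, 38, 48, 52, 53, 58, 66, 70]
Step 2: The number of values is n = 13.
Step 3: Since n is odd, the median is the middle value at position 7: 38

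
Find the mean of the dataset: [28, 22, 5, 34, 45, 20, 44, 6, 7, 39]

25

Step 1: Sum all values: 28 + 22 + 5 + 34 + 45 + 20 + 44 + 6 + 7 + 39 = 250
Step 2: Count the number of values: n = 10
Step 3: Mean = sum / n = 250 / 10 = 25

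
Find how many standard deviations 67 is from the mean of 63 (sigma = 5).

0.8

Step 1: Recall the z-score formula: z = (x - mu) / sigma
Step 2: Substitute values: z = (67 - 63) / 5
Step 3: z = 4 / 5 = 0.8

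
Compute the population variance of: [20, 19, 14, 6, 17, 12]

22.5556

Step 1: Compute the mean: (20 + 19 + 14 + 6 + 17 + 12) / 6 = 14.6667
Step 2: Compute squared deviations from the mean:
  (20 - 14.6667)^2 = 28.4444
  (19 - 14.6667)^2 = 18.7778
  (14 - 14.6667)^2 = 0.4444
  (6 - 14.6667)^2 = 75.1111
  (17 - 14.6667)^2 = 5.4444
  (12 - 14.6667)^2 = 7.1111
Step 3: Sum of squared deviations = 135.3333
Step 4: Population variance = 135.3333 / 6 = 22.5556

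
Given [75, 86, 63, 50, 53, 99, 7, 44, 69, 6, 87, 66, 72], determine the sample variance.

795.859

Step 1: Compute the mean: (75 + 86 + 63 + 50 + 53 + 99 + 7 + 44 + 69 + 6 + 87 + 66 + 72) / 13 = 59.7692
Step 2: Compute squared deviations from the mean:
  (75 - 59.7692)^2 = 231.9763
  (86 - 59.7692)^2 = 688.0533
  (63 - 59.7692)^2 = 10.4379
  (50 - 59.7692)^2 = 95.4379
  (53 - 59.7692)^2 = 45.8225
  (99 - 59.7692)^2 = 1539.0533
  (7 - 59.7692)^2 = 2784.5917
  (44 - 59.7692)^2 = 248.6686
  (69 - 59.7692)^2 = 85.2071
  (6 - 59.7692)^2 = 2891.1302
  (87 - 59.7692)^2 = 741.5148
  (66 - 59.7692)^2 = 38.8225
  (72 - 59.7692)^2 = 149.5917
Step 3: Sum of squared deviations = 9550.3077
Step 4: Sample variance = 9550.3077 / 12 = 795.859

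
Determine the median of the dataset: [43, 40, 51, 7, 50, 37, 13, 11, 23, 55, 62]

40

Step 1: Sort the data in ascending order: [7, 11, 13, 23, 37, 40, 43, 50, 51, 55, 62]
Step 2: The number of values is n = 11.
Step 3: Since n is odd, the median is the middle value at position 6: 40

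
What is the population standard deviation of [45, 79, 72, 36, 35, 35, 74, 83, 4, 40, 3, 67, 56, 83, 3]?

27.8416

Step 1: Compute the mean: 47.6667
Step 2: Sum of squared deviations from the mean: 11627.3333
Step 3: Population variance = 11627.3333 / 15 = 775.1556
Step 4: Standard deviation = sqrt(775.1556) = 27.8416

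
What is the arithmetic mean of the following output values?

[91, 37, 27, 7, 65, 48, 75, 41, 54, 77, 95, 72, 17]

54.3077

Step 1: Sum all values: 91 + 37 + 27 + 7 + 65 + 48 + 75 + 41 + 54 + 77 + 95 + 72 + 17 = 706
Step 2: Count the number of values: n = 13
Step 3: Mean = sum / n = 706 / 13 = 54.3077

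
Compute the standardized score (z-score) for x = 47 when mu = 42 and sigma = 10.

0.5

Step 1: Recall the z-score formula: z = (x - mu) / sigma
Step 2: Substitute values: z = (47 - 42) / 10
Step 3: z = 5 / 10 = 0.5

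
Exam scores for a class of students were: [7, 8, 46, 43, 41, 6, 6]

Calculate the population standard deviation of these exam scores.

18.1648

Step 1: Compute the mean: 22.4286
Step 2: Sum of squared deviations from the mean: 2309.7143
Step 3: Population variance = 2309.7143 / 7 = 329.9592
Step 4: Standard deviation = sqrt(329.9592) = 18.1648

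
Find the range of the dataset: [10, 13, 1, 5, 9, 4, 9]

12

Step 1: Identify the maximum value: max = 13
Step 2: Identify the minimum value: min = 1
Step 3: Range = max - min = 13 - 1 = 12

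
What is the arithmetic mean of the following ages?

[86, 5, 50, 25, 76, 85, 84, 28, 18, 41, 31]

48.0909

Step 1: Sum all values: 86 + 5 + 50 + 25 + 76 + 85 + 84 + 28 + 18 + 41 + 31 = 529
Step 2: Count the number of values: n = 11
Step 3: Mean = sum / n = 529 / 11 = 48.0909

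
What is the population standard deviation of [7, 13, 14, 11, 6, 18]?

4.113

Step 1: Compute the mean: 11.5
Step 2: Sum of squared deviations from the mean: 101.5
Step 3: Population variance = 101.5 / 6 = 16.9167
Step 4: Standard deviation = sqrt(16.9167) = 4.113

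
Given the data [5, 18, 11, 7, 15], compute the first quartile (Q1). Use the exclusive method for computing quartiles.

6

Step 1: Sort the data: [5, 7, 11, 15, 18]
Step 2: n = 5
Step 3: Using the exclusive quartile method:
  Q1 = 6
  Q2 (median) = 11
  Q3 = 16.5
  IQR = Q3 - Q1 = 16.5 - 6 = 10.5
Step 4: Q1 = 6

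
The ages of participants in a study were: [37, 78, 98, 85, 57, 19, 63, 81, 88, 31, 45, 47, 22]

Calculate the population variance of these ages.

650.7929

Step 1: Compute the mean: (37 + 78 + 98 + 85 + 57 + 19 + 63 + 81 + 88 + 31 + 45 + 47 + 22) / 13 = 57.7692
Step 2: Compute squared deviations from the mean:
  (37 - 57.7692)^2 = 431.3609
  (78 - 57.7692)^2 = 409.284
  (98 - 57.7692)^2 = 1618.5148
  (85 - 57.7692)^2 = 741.5148
  (57 - 57.7692)^2 = 0.5917
  (19 - 57.7692)^2 = 1503.0533
  (63 - 57.7692)^2 = 27.3609
  (81 - 57.7692)^2 = 539.6686
  (88 - 57.7692)^2 = 913.8994
  (31 - 57.7692)^2 = 716.5917
  (45 - 57.7692)^2 = 163.0533
  (47 - 57.7692)^2 = 115.9763
  (22 - 57.7692)^2 = 1279.4379
Step 3: Sum of squared deviations = 8460.3077
Step 4: Population variance = 8460.3077 / 13 = 650.7929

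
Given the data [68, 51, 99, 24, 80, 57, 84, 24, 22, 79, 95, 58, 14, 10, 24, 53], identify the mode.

24

Step 1: Count the frequency of each value:
  10: appears 1 time(s)
  14: appears 1 time(s)
  22: appears 1 time(s)
  24: appears 3 time(s)
  51: appears 1 time(s)
  53: appears 1 time(s)
  57: appears 1 time(s)
  58: appears 1 time(s)
  68: appears 1 time(s)
  79: appears 1 time(s)
  80: appears 1 time(s)
  84: appears 1 time(s)
  95: appears 1 time(s)
  99: appears 1 time(s)
Step 2: The value 24 appears most frequently (3 times).
Step 3: Mode = 24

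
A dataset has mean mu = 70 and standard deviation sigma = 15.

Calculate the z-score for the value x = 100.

2

Step 1: Recall the z-score formula: z = (x - mu) / sigma
Step 2: Substitute values: z = (100 - 70) / 15
Step 3: z = 30 / 15 = 2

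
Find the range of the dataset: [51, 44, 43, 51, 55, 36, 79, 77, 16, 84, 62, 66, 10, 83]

74

Step 1: Identify the maximum value: max = 84
Step 2: Identify the minimum value: min = 10
Step 3: Range = max - min = 84 - 10 = 74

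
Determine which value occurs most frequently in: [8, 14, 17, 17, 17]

17

Step 1: Count the frequency of each value:
  8: appears 1 time(s)
  14: appears 1 time(s)
  17: appears 3 time(s)
Step 2: The value 17 appears most frequently (3 times).
Step 3: Mode = 17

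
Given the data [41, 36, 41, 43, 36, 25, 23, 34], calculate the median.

36

Step 1: Sort the data in ascending order: [23, 25, 34, 36, 36, 41, 41, 43]
Step 2: The number of values is n = 8.
Step 3: Since n is even, the median is the average of positions 4 and 5:
  Median = (36 + 36) / 2 = 36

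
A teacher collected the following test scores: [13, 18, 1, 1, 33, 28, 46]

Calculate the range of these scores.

45

Step 1: Identify the maximum value: max = 46
Step 2: Identify the minimum value: min = 1
Step 3: Range = max - min = 46 - 1 = 45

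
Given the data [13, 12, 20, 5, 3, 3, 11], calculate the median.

11

Step 1: Sort the data in ascending order: [3, 3, 5, 11, 12, 13, 20]
Step 2: The number of values is n = 7.
Step 3: Since n is odd, the median is the middle value at position 4: 11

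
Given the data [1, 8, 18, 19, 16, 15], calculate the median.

15.5

Step 1: Sort the data in ascending order: [1, 8, 15, 16, 18, 19]
Step 2: The number of values is n = 6.
Step 3: Since n is even, the median is the average of positions 3 and 4:
  Median = (15 + 16) / 2 = 15.5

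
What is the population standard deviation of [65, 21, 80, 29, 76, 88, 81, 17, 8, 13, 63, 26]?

29.3886

Step 1: Compute the mean: 47.25
Step 2: Sum of squared deviations from the mean: 10364.25
Step 3: Population variance = 10364.25 / 12 = 863.6875
Step 4: Standard deviation = sqrt(863.6875) = 29.3886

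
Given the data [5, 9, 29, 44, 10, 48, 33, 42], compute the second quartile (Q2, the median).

31

Step 1: Sort the data: [5, 9, 10, 29, 33, 42, 44, 48]
Step 2: n = 8
Step 3: Q2 is the median. Since n is even, it is the average of the values at positions 4 and 5:
  Q2 = (29 + 33) / 2 = 31
Step 4: Q2 = 31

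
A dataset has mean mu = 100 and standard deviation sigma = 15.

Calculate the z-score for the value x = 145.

3

Step 1: Recall the z-score formula: z = (x - mu) / sigma
Step 2: Substitute values: z = (145 - 100) / 15
Step 3: z = 45 / 15 = 3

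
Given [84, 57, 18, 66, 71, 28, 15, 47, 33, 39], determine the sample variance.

541.9556

Step 1: Compute the mean: (84 + 57 + 18 + 66 + 71 + 28 + 15 + 47 + 33 + 39) / 10 = 45.8
Step 2: Compute squared deviations from the mean:
  (84 - 45.8)^2 = 1459.24
  (57 - 45.8)^2 = 125.44
  (18 - 45.8)^2 = 772.84
  (66 - 45.8)^2 = 408.04
  (71 - 45.8)^2 = 635.04
  (28 - 45.8)^2 = 316.84
  (15 - 45.8)^2 = 948.64
  (47 - 45.8)^2 = 1.44
  (33 - 45.8)^2 = 163.84
  (39 - 45.8)^2 = 46.24
Step 3: Sum of squared deviations = 4877.6
Step 4: Sample variance = 4877.6 / 9 = 541.9556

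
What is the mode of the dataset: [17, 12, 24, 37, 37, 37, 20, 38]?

37

Step 1: Count the frequency of each value:
  12: appears 1 time(s)
  17: appears 1 time(s)
  20: appears 1 time(s)
  24: appears 1 time(s)
  37: appears 3 time(s)
  38: appears 1 time(s)
Step 2: The value 37 appears most frequently (3 times).
Step 3: Mode = 37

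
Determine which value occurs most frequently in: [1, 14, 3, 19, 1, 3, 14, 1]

1

Step 1: Count the frequency of each value:
  1: appears 3 time(s)
  3: appears 2 time(s)
  14: appears 2 time(s)
  19: appears 1 time(s)
Step 2: The value 1 appears most frequently (3 times).
Step 3: Mode = 1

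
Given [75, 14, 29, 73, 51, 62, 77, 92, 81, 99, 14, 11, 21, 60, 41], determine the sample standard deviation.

29.9563

Step 1: Compute the mean: 53.3333
Step 2: Sum of squared deviations from the mean: 12563.3333
Step 3: Sample variance = 12563.3333 / 14 = 897.381
Step 4: Standard deviation = sqrt(897.381) = 29.9563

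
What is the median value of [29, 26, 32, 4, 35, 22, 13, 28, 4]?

26

Step 1: Sort the data in ascending order: [4, 4, 13, 22, 26, 28, 29, 32, 35]
Step 2: The number of values is n = 9.
Step 3: Since n is odd, the median is the middle value at position 5: 26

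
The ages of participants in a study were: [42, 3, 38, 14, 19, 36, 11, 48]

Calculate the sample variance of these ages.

275.6964

Step 1: Compute the mean: (42 + 3 + 38 + 14 + 19 + 36 + 11 + 48) / 8 = 26.375
Step 2: Compute squared deviations from the mean:
  (42 - 26.375)^2 = 244.1406
  (3 - 26.375)^2 = 546.3906
  (38 - 26.375)^2 = 135.1406
  (14 - 26.375)^2 = 153.1406
  (19 - 26.375)^2 = 54.3906
  (36 - 26.375)^2 = 92.6406
  (11 - 26.375)^2 = 236.3906
  (48 - 26.375)^2 = 467.6406
Step 3: Sum of squared deviations = 1929.875
Step 4: Sample variance = 1929.875 / 7 = 275.6964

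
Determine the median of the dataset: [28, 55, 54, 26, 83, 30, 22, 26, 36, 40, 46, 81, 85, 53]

43

Step 1: Sort the data in ascending order: [22, 26, 26, 28, 30, 36, 40, 46, 53, 54, 55, 81, 83, 85]
Step 2: The number of values is n = 14.
Step 3: Since n is even, the median is the average of positions 7 and 8:
  Median = (40 + 46) / 2 = 43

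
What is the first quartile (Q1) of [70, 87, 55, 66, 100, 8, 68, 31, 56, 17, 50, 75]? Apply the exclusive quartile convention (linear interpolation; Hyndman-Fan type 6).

35.75

Step 1: Sort the data: [8, 17, 31, 50, 55, 56, 66, 68, 70, 75, 87, 100]
Step 2: n = 12
Step 3: Using the exclusive quartile method:
  Q1 = 35.75
  Q2 (median) = 61
  Q3 = 73.75
  IQR = Q3 - Q1 = 73.75 - 35.75 = 38
Step 4: Q1 = 35.75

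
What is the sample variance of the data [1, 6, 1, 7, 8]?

11.3

Step 1: Compute the mean: (1 + 6 + 1 + 7 + 8) / 5 = 4.6
Step 2: Compute squared deviations from the mean:
  (1 - 4.6)^2 = 12.96
  (6 - 4.6)^2 = 1.96
  (1 - 4.6)^2 = 12.96
  (7 - 4.6)^2 = 5.76
  (8 - 4.6)^2 = 11.56
Step 3: Sum of squared deviations = 45.2
Step 4: Sample variance = 45.2 / 4 = 11.3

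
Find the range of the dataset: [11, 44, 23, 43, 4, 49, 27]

45

Step 1: Identify the maximum value: max = 49
Step 2: Identify the minimum value: min = 4
Step 3: Range = max - min = 49 - 4 = 45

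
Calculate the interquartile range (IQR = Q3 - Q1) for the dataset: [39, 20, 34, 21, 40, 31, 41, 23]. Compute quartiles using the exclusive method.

18.25

Step 1: Sort the data: [20, 21, 23, 31, 34, 39, 40, 41]
Step 2: n = 8
Step 3: Using the exclusive quartile method:
  Q1 = 21.5
  Q2 (median) = 32.5
  Q3 = 39.75
  IQR = Q3 - Q1 = 39.75 - 21.5 = 18.25
Step 4: IQR = 18.25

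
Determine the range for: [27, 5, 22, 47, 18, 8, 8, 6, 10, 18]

42

Step 1: Identify the maximum value: max = 47
Step 2: Identify the minimum value: min = 5
Step 3: Range = max - min = 47 - 5 = 42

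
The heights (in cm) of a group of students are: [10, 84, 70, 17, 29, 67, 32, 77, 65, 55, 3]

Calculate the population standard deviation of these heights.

27.5255

Step 1: Compute the mean: 46.2727
Step 2: Sum of squared deviations from the mean: 8334.1818
Step 3: Population variance = 8334.1818 / 11 = 757.6529
Step 4: Standard deviation = sqrt(757.6529) = 27.5255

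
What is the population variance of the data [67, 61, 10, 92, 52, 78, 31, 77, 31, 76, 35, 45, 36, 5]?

654.2041

Step 1: Compute the mean: (67 + 61 + 10 + 92 + 52 + 78 + 31 + 77 + 31 + 76 + 35 + 45 + 36 + 5) / 14 = 49.7143
Step 2: Compute squared deviations from the mean:
  (67 - 49.7143)^2 = 298.7959
  (61 - 49.7143)^2 = 127.3673
  (10 - 49.7143)^2 = 1577.2245
  (92 - 49.7143)^2 = 1788.0816
  (52 - 49.7143)^2 = 5.2245
  (78 - 49.7143)^2 = 800.0816
  (31 - 49.7143)^2 = 350.2245
  (77 - 49.7143)^2 = 744.5102
  (31 - 49.7143)^2 = 350.2245
  (76 - 49.7143)^2 = 690.9388
  (35 - 49.7143)^2 = 216.5102
  (45 - 49.7143)^2 = 22.2245
  (36 - 49.7143)^2 = 188.0816
  (5 - 49.7143)^2 = 1999.3673
Step 3: Sum of squared deviations = 9158.8571
Step 4: Population variance = 9158.8571 / 14 = 654.2041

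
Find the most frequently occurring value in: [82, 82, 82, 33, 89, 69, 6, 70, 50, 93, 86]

82

Step 1: Count the frequency of each value:
  6: appears 1 time(s)
  33: appears 1 time(s)
  50: appears 1 time(s)
  69: appears 1 time(s)
  70: appears 1 time(s)
  82: appears 3 time(s)
  86: appears 1 time(s)
  89: appears 1 time(s)
  93: appears 1 time(s)
Step 2: The value 82 appears most frequently (3 times).
Step 3: Mode = 82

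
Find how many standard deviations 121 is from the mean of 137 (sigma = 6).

-2.6667

Step 1: Recall the z-score formula: z = (x - mu) / sigma
Step 2: Substitute values: z = (121 - 137) / 6
Step 3: z = -16 / 6 = -2.6667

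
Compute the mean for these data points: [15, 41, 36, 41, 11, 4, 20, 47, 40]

28.3333

Step 1: Sum all values: 15 + 41 + 36 + 41 + 11 + 4 + 20 + 47 + 40 = 255
Step 2: Count the number of values: n = 9
Step 3: Mean = sum / n = 255 / 9 = 28.3333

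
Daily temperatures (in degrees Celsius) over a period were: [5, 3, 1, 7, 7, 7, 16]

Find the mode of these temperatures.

7

Step 1: Count the frequency of each value:
  1: appears 1 time(s)
  3: appears 1 time(s)
  5: appears 1 time(s)
  7: appears 3 time(s)
  16: appears 1 time(s)
Step 2: The value 7 appears most frequently (3 times).
Step 3: Mode = 7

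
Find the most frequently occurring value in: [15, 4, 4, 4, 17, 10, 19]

4

Step 1: Count the frequency of each value:
  4: appears 3 time(s)
  10: appears 1 time(s)
  15: appears 1 time(s)
  17: appears 1 time(s)
  19: appears 1 time(s)
Step 2: The value 4 appears most frequently (3 times).
Step 3: Mode = 4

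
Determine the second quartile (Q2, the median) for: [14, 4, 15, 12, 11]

12

Step 1: Sort the data: [4, 11, 12, 14, 15]
Step 2: n = 5
Step 3: Q2 is the median. Since n is odd, it is the middle value at position 3: 12
Step 4: Q2 = 12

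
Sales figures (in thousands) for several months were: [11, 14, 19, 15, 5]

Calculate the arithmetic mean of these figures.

12.8

Step 1: Sum all values: 11 + 14 + 19 + 15 + 5 = 64
Step 2: Count the number of values: n = 5
Step 3: Mean = sum / n = 64 / 5 = 12.8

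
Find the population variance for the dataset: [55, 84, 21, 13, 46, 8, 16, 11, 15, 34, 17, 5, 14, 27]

449.9796

Step 1: Compute the mean: (55 + 84 + 21 + 13 + 46 + 8 + 16 + 11 + 15 + 34 + 17 + 5 + 14 + 27) / 14 = 26.1429
Step 2: Compute squared deviations from the mean:
  (55 - 26.1429)^2 = 832.7347
  (84 - 26.1429)^2 = 3347.449
  (21 - 26.1429)^2 = 26.449
  (13 - 26.1429)^2 = 172.7347
  (46 - 26.1429)^2 = 394.3061
  (8 - 26.1429)^2 = 329.1633
  (16 - 26.1429)^2 = 102.8776
  (11 - 26.1429)^2 = 229.3061
  (15 - 26.1429)^2 = 124.1633
  (34 - 26.1429)^2 = 61.7347
  (17 - 26.1429)^2 = 83.5918
  (5 - 26.1429)^2 = 447.0204
  (14 - 26.1429)^2 = 147.449
  (27 - 26.1429)^2 = 0.7347
Step 3: Sum of squared deviations = 6299.7143
Step 4: Population variance = 6299.7143 / 14 = 449.9796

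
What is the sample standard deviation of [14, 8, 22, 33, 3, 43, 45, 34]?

15.9082

Step 1: Compute the mean: 25.25
Step 2: Sum of squared deviations from the mean: 1771.5
Step 3: Sample variance = 1771.5 / 7 = 253.0714
Step 4: Standard deviation = sqrt(253.0714) = 15.9082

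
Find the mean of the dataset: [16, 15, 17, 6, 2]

11.2

Step 1: Sum all values: 16 + 15 + 17 + 6 + 2 = 56
Step 2: Count the number of values: n = 5
Step 3: Mean = sum / n = 56 / 5 = 11.2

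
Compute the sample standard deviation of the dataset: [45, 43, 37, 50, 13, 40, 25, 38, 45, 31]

11.0459

Step 1: Compute the mean: 36.7
Step 2: Sum of squared deviations from the mean: 1098.1
Step 3: Sample variance = 1098.1 / 9 = 122.0111
Step 4: Standard deviation = sqrt(122.0111) = 11.0459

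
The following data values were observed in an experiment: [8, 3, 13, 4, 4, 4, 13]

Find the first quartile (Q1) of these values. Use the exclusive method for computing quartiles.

4

Step 1: Sort the data: [3, 4, 4, 4, 8, 13, 13]
Step 2: n = 7
Step 3: Using the exclusive quartile method:
  Q1 = 4
  Q2 (median) = 4
  Q3 = 13
  IQR = Q3 - Q1 = 13 - 4 = 9
Step 4: Q1 = 4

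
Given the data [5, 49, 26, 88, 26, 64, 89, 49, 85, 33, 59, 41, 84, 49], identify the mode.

49

Step 1: Count the frequency of each value:
  5: appears 1 time(s)
  26: appears 2 time(s)
  33: appears 1 time(s)
  41: appears 1 time(s)
  49: appears 3 time(s)
  59: appears 1 time(s)
  64: appears 1 time(s)
  84: appears 1 time(s)
  85: appears 1 time(s)
  88: appears 1 time(s)
  89: appears 1 time(s)
Step 2: The value 49 appears most frequently (3 times).
Step 3: Mode = 49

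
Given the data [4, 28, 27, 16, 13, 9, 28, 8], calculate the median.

14.5

Step 1: Sort the data in ascending order: [4, 8, 9, 13, 16, 27, 28, 28]
Step 2: The number of values is n = 8.
Step 3: Since n is even, the median is the average of positions 4 and 5:
  Median = (13 + 16) / 2 = 14.5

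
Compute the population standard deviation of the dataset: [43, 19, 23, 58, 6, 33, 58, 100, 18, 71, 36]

26.2785

Step 1: Compute the mean: 42.2727
Step 2: Sum of squared deviations from the mean: 7596.1818
Step 3: Population variance = 7596.1818 / 11 = 690.562
Step 4: Standard deviation = sqrt(690.562) = 26.2785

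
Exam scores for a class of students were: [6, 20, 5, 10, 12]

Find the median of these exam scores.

10

Step 1: Sort the data in ascending order: [5, 6, 10, 12, 20]
Step 2: The number of values is n = 5.
Step 3: Since n is odd, the median is the middle value at position 3: 10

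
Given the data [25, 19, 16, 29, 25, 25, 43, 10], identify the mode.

25

Step 1: Count the frequency of each value:
  10: appears 1 time(s)
  16: appears 1 time(s)
  19: appears 1 time(s)
  25: appears 3 time(s)
  29: appears 1 time(s)
  43: appears 1 time(s)
Step 2: The value 25 appears most frequently (3 times).
Step 3: Mode = 25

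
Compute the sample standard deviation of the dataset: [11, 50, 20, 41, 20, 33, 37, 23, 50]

13.9821

Step 1: Compute the mean: 31.6667
Step 2: Sum of squared deviations from the mean: 1564
Step 3: Sample variance = 1564 / 8 = 195.5
Step 4: Standard deviation = sqrt(195.5) = 13.9821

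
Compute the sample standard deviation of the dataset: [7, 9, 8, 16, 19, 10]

4.8477

Step 1: Compute the mean: 11.5
Step 2: Sum of squared deviations from the mean: 117.5
Step 3: Sample variance = 117.5 / 5 = 23.5
Step 4: Standard deviation = sqrt(23.5) = 4.8477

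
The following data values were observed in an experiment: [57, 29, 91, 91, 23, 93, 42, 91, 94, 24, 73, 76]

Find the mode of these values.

91

Step 1: Count the frequency of each value:
  23: appears 1 time(s)
  24: appears 1 time(s)
  29: appears 1 time(s)
  42: appears 1 time(s)
  57: appears 1 time(s)
  73: appears 1 time(s)
  76: appears 1 time(s)
  91: appears 3 time(s)
  93: appears 1 time(s)
  94: appears 1 time(s)
Step 2: The value 91 appears most frequently (3 times).
Step 3: Mode = 91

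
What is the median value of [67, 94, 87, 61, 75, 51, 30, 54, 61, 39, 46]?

61

Step 1: Sort the data in ascending order: [30, 39, 46, 51, 54, 61, 61, 67, 75, 87, 94]
Step 2: The number of values is n = 11.
Step 3: Since n is odd, the median is the middle value at position 6: 61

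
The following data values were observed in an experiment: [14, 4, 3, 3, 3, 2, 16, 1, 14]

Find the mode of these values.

3

Step 1: Count the frequency of each value:
  1: appears 1 time(s)
  2: appears 1 time(s)
  3: appears 3 time(s)
  4: appears 1 time(s)
  14: appears 2 time(s)
  16: appears 1 time(s)
Step 2: The value 3 appears most frequently (3 times).
Step 3: Mode = 3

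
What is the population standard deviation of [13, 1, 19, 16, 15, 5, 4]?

6.4555

Step 1: Compute the mean: 10.4286
Step 2: Sum of squared deviations from the mean: 291.7143
Step 3: Population variance = 291.7143 / 7 = 41.6735
Step 4: Standard deviation = sqrt(41.6735) = 6.4555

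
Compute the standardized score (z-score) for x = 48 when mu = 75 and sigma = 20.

-1.35

Step 1: Recall the z-score formula: z = (x - mu) / sigma
Step 2: Substitute values: z = (48 - 75) / 20
Step 3: z = -27 / 20 = -1.35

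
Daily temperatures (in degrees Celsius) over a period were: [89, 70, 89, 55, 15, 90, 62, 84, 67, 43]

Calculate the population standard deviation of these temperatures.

22.8919

Step 1: Compute the mean: 66.4
Step 2: Sum of squared deviations from the mean: 5240.4
Step 3: Population variance = 5240.4 / 10 = 524.04
Step 4: Standard deviation = sqrt(524.04) = 22.8919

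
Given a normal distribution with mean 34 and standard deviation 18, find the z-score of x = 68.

1.8889

Step 1: Recall the z-score formula: z = (x - mu) / sigma
Step 2: Substitute values: z = (68 - 34) / 18
Step 3: z = 34 / 18 = 1.8889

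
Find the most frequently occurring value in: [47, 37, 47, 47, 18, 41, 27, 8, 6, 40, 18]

47

Step 1: Count the frequency of each value:
  6: appears 1 time(s)
  8: appears 1 time(s)
  18: appears 2 time(s)
  27: appears 1 time(s)
  37: appears 1 time(s)
  40: appears 1 time(s)
  41: appears 1 time(s)
  47: appears 3 time(s)
Step 2: The value 47 appears most frequently (3 times).
Step 3: Mode = 47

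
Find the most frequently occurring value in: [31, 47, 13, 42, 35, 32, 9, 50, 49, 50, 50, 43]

50

Step 1: Count the frequency of each value:
  9: appears 1 time(s)
  13: appears 1 time(s)
  31: appears 1 time(s)
  32: appears 1 time(s)
  35: appears 1 time(s)
  42: appears 1 time(s)
  43: appears 1 time(s)
  47: appears 1 time(s)
  49: appears 1 time(s)
  50: appears 3 time(s)
Step 2: The value 50 appears most frequently (3 times).
Step 3: Mode = 50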